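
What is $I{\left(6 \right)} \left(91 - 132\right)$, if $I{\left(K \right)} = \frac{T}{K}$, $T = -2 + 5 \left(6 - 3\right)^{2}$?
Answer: $- \frac{1763}{6} \approx -293.83$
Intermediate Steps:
$T = 43$ ($T = -2 + 5 \left(6 + \left(-4 + 1\right)\right)^{2} = -2 + 5 \left(6 - 3\right)^{2} = -2 + 5 \cdot 3^{2} = -2 + 5 \cdot 9 = -2 + 45 = 43$)
$I{\left(K \right)} = \frac{43}{K}$
$I{\left(6 \right)} \left(91 - 132\right) = \frac{43}{6} \left(91 - 132\right) = 43 \cdot \frac{1}{6} \left(91 - 132\right) = \frac{43}{6} \left(-41\right) = - \frac{1763}{6}$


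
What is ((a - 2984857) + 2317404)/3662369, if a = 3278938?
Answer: 2611485/3662369 ≈ 0.71306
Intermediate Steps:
((a - 2984857) + 2317404)/3662369 = ((3278938 - 2984857) + 2317404)/3662369 = (294081 + 2317404)*(1/3662369) = 2611485*(1/3662369) = 2611485/3662369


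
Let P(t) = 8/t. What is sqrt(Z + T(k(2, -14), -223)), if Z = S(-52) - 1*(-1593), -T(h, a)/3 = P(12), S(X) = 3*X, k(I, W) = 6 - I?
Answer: sqrt(1435) ≈ 37.881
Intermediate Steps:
T(h, a) = -2 (T(h, a) = -24/12 = -3*2/3 = -2)
Z = 1437 (Z = 3*(-52) - 1*(-1593) = -156 + 1593 = 1437)
sqrt(Z + T(k(2, -14), -223)) = sqrt(1437 - 2) = sqrt(1435)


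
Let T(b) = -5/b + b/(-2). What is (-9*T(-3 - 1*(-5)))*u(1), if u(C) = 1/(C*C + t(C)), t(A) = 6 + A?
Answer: 63/16 ≈ 3.9375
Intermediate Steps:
T(b) = -5/b - b/2 (T(b) = -5/b + b*(-1/2) = -5/b - b/2)
u(C) = 1/(6 + C + C**2) (u(C) = 1/(C*C + (6 + C)) = 1/(C**2 + (6 + C)) = 1/(6 + C + C**2))
(-9*T(-3 - 1*(-5)))*u(1) = (-9*(-5/(-3 - 1*(-5)) - (-3 - 1*(-5))/2))/(6 + 1 + 1**2) = (-9*(-5/(-3 + 5) - (-3 + 5)/2))/(6 + 1 + 1) = -9*(-5/2 - 1/2*2)/8 = -9*(-5*1/2 - 1)*(1/8) = -9*(-5/2 - 1)*(1/8) = -9*(-7/2)*(1/8) = (63/2)*(1/8) = 63/16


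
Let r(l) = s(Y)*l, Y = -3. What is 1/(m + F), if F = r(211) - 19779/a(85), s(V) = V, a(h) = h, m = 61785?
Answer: 85/5178141 ≈ 1.6415e-5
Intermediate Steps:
r(l) = -3*l
F = -73584/85 (F = -3*211 - 19779/85 = -633 - 19779*1/85 = -633 - 19779/85 = -73584/85 ≈ -865.69)
1/(m + F) = 1/(61785 - 73584/85) = 1/(5178141/85) = 85/5178141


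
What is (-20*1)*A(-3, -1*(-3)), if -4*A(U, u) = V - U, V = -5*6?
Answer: -135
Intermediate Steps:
V = -30
A(U, u) = 15/2 + U/4 (A(U, u) = -(-30 - U)/4 = 15/2 + U/4)
(-20*1)*A(-3, -1*(-3)) = (-20*1)*(15/2 + (¼)*(-3)) = -20*(15/2 - ¾) = -20*27/4 = -135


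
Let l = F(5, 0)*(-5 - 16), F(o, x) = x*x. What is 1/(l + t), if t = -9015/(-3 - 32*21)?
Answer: 45/601 ≈ 0.074875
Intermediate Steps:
F(o, x) = x²
t = 601/45 (t = -9015/(-3 - 672) = -9015/(-675) = -9015*(-1/675) = 601/45 ≈ 13.356)
l = 0 (l = 0²*(-5 - 16) = 0*(-21) = 0)
1/(l + t) = 1/(0 + 601/45) = 1/(601/45) = 45/601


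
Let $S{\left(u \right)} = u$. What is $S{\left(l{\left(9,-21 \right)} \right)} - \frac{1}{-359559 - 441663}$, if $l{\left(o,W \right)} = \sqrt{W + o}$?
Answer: $\frac{1}{801222} + 2 i \sqrt{3} \approx 1.2481 \cdot 10^{-6} + 3.4641 i$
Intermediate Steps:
$S{\left(l{\left(9,-21 \right)} \right)} - \frac{1}{-359559 - 441663} = \sqrt{-21 + 9} - \frac{1}{-359559 - 441663} = \sqrt{-12} - \frac{1}{-801222} = 2 i \sqrt{3} - - \frac{1}{801222} = 2 i \sqrt{3} + \frac{1}{801222} = \frac{1}{801222} + 2 i \sqrt{3}$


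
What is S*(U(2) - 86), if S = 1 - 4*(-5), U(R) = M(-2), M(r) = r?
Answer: -1848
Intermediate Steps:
U(R) = -2
S = 21 (S = 1 + 20 = 21)
S*(U(2) - 86) = 21*(-2 - 86) = 21*(-88) = -1848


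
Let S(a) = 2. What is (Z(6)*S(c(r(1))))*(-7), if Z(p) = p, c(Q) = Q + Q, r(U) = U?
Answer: -84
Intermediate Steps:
c(Q) = 2*Q
(Z(6)*S(c(r(1))))*(-7) = (6*2)*(-7) = 12*(-7) = -84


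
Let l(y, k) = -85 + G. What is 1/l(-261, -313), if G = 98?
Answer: 1/13 ≈ 0.076923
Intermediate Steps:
l(y, k) = 13 (l(y, k) = -85 + 98 = 13)
1/l(-261, -313) = 1/13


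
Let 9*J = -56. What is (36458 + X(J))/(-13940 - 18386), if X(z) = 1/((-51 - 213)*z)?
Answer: -179665027/159302528 ≈ -1.1278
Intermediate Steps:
J = -56/9 (J = (1/9)*(-56) = -56/9 ≈ -6.2222)
X(z) = -1/(264*z) (X(z) = 1/((-264)*z) = -1/(264*z))
(36458 + X(J))/(-13940 - 18386) = (36458 - 1/(264*(-56/9)))/(-13940 - 18386) = (36458 - 1/264*(-9/56))/(-32326) = (36458 + 3/4928)*(-1/32326) = (179665027/4928)*(-1/32326) = -179665027/159302528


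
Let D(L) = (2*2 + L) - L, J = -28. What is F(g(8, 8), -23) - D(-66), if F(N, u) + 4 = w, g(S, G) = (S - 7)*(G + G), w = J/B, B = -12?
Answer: -17/3 ≈ -5.6667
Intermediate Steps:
w = 7/3 (w = -28/(-12) = -28*(-1/12) = 7/3 ≈ 2.3333)
g(S, G) = 2*G*(-7 + S) (g(S, G) = (-7 + S)*(2*G) = 2*G*(-7 + S))
F(N, u) = -5/3 (F(N, u) = -4 + 7/3 = -5/3)
D(L) = 4 (D(L) = (4 + L) - L = 4)
F(g(8, 8), -23) - D(-66) = -5/3 - 1*4 = -5/3 - 4 = -17/3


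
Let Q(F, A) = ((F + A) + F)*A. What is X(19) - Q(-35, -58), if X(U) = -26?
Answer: -7450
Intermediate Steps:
Q(F, A) = A*(A + 2*F) (Q(F, A) = ((A + F) + F)*A = (A + 2*F)*A = A*(A + 2*F))
X(19) - Q(-35, -58) = -26 - (-58)*(-58 + 2*(-35)) = -26 - (-58)*(-58 - 70) = -26 - (-58)*(-128) = -26 - 1*7424 = -26 - 7424 = -7450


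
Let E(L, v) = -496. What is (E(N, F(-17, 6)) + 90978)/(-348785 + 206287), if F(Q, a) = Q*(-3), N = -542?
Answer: -45241/71249 ≈ -0.63497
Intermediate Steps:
F(Q, a) = -3*Q
(E(N, F(-17, 6)) + 90978)/(-348785 + 206287) = (-496 + 90978)/(-348785 + 206287) = 90482/(-142498) = 90482*(-1/142498) = -45241/71249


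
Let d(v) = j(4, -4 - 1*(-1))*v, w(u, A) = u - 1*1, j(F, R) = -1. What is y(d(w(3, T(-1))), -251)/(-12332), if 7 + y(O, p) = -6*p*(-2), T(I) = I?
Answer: 3019/12332 ≈ 0.24481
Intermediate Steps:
w(u, A) = -1 + u (w(u, A) = u - 1 = -1 + u)
d(v) = -v
y(O, p) = -7 + 12*p (y(O, p) = -7 - 6*p*(-2) = -7 + 12*p)
y(d(w(3, T(-1))), -251)/(-12332) = (-7 + 12*(-251))/(-12332) = (-7 - 3012)*(-1/12332) = -3019*(-1/12332) = 3019/12332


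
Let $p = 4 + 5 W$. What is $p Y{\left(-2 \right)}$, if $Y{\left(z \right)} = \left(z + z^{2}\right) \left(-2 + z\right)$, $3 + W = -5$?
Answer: $288$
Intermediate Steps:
$W = -8$ ($W = -3 - 5 = -8$)
$p = -36$ ($p = 4 + 5 \left(-8\right) = 4 - 40 = -36$)
$Y{\left(z \right)} = \left(-2 + z\right) \left(z + z^{2}\right)$
$p Y{\left(-2 \right)} = - 36 \left(- 2 \left(-2 + \left(-2\right)^{2} - -2\right)\right) = - 36 \left(- 2 \left(-2 + 4 + 2\right)\right) = - 36 \left(\left(-2\right) 4\right) = \left(-36\right) \left(-8\right) = 288$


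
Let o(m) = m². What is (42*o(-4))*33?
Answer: 22176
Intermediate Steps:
(42*o(-4))*33 = (42*(-4)²)*33 = (42*16)*33 = 672*33 = 22176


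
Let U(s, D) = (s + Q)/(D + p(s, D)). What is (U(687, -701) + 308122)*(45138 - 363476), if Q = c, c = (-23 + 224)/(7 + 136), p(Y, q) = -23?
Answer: -2538776465554039/25883 ≈ -9.8087e+10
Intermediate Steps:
c = 201/143 ≈ 1.4056
Q = 201/143 ≈ 1.4056
U(s, D) = (201/143 + s)/(-23 + D) (U(s, D) = (s + 201/143)/(D - 23) = (201/143 + s)/(-23 + D))
(U(687, -701) + 308122)*(45138 - 363476) = ((201/143 + 687)/(-23 - 701) + 308122)*(45138 - 363476) = ((98442/143)/(-724) + 308122)*(-318338) = (-1/724*98442/143 + 308122)*(-318338) = (-49221/51766 + 308122)*(-318338) = (15950194231/51766)*(-318338) = -2538776465554039/25883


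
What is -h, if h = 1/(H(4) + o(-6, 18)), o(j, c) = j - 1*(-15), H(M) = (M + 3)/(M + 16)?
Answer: -20/187 ≈ -0.10695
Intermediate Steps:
H(M) = (3 + M)/(16 + M)
o(j, c) = 15 + j (o(j, c) = j + 15 = 15 + j)
h = 20/187 (h = 1/((3 + 4)/(16 + 4) + (15 - 6)) = 1/(7/20 + 9) = 1/(187/20) = 20/187 ≈ 0.10695)
-h = -1*20/187 = -20/187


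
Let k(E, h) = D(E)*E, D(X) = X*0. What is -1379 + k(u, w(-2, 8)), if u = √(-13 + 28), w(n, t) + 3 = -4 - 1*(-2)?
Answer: -1379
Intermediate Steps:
D(X) = 0
w(n, t) = -5 (w(n, t) = -3 + (-4 - 1*(-2)) = -3 + (-4 + 2) = -3 - 2 = -5)
u = √15 ≈ 3.8730
k(E, h) = 0 (k(E, h) = 0*E = 0)
-1379 + k(u, w(-2, 8)) = -1379 + 0 = -1379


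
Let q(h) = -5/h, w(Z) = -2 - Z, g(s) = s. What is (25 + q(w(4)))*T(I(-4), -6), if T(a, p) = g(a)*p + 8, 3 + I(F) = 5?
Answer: -310/3 ≈ -103.33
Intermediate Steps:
I(F) = 2 (I(F) = -3 + 5 = 2)
T(a, p) = 8 + a*p (T(a, p) = a*p + 8 = 8 + a*p)
(25 + q(w(4)))*T(I(-4), -6) = (25 - 5/(-2 - 1*4))*(8 + 2*(-6)) = (25 - 5/(-2 - 4))*(8 - 12) = (25 - 5/(-6))*(-4) = (25 - 5*(-⅙))*(-4) = (25 + ⅚)*(-4) = (155/6)*(-4) = -310/3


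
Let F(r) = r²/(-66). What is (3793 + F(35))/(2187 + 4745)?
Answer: 249113/457512 ≈ 0.54449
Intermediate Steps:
F(r) = -r²/66
(3793 + F(35))/(2187 + 4745) = (3793 - 1/66*35²)/(2187 + 4745) = (3793 - 1/66*1225)/6932 = (3793 - 1225/66)*(1/6932) = (249113/66)*(1/6932) = 249113/457512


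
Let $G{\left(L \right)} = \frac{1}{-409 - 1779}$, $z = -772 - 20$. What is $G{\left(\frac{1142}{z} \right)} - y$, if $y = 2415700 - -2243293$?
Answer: $- \frac{10193876685}{2188} \approx -4.659 \cdot 10^{6}$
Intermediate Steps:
$z = -792$
$G{\left(L \right)} = - \frac{1}{2188}$ ($G{\left(L \right)} = \frac{1}{-2188} = - \frac{1}{2188}$)
$y = 4658993$ ($y = 2415700 + 2243293 = 4658993$)
$G{\left(\frac{1142}{z} \right)} - y = - \frac{1}{2188} - 4658993 = - \frac{10193876685}{2188}$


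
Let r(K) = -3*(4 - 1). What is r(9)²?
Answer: 81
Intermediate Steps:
r(K) = -9 (r(K) = -3*3 = -9)
r(9)² = (-9)² = 81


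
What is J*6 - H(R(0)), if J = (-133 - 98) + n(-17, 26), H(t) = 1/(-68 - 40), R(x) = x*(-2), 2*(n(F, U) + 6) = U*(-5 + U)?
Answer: 23329/108 ≈ 216.01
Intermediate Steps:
n(F, U) = -6 + U*(-5 + U)/2 (n(F, U) = -6 + (U*(-5 + U))/2 = -6 + U*(-5 + U)/2)
R(x) = -2*x
H(t) = -1/108 (H(t) = 1/(-108) = -1/108)
J = 36 (J = (-133 - 98) + (-6 + (½)*26² - 5/2*26) = -231 + (-6 + (½)*676 - 65) = -231 + (-6 + 338 - 65) = -231 + 267 = 36)
J*6 - H(R(0)) = 36*6 - 1*(-1/108) = 216 + 1/108 = 23329/108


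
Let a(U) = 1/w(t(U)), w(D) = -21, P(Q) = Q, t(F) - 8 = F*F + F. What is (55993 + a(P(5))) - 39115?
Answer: 354437/21 ≈ 16878.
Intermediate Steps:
t(F) = 8 + F + F**2 (t(F) = 8 + (F*F + F) = 8 + (F**2 + F) = 8 + (F + F**2) = 8 + F + F**2)
a(U) = -1/21 (a(U) = 1/(-21) = -1/21)
(55993 + a(P(5))) - 39115 = (55993 - 1/21) - 39115 = 1175852/21 - 39115 = 354437/21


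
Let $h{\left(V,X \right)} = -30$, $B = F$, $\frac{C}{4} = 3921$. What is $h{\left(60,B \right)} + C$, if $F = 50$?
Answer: $15654$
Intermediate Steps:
$C = 15684$ ($C = 4 \cdot 3921 = 15684$)
$B = 50$
$h{\left(60,B \right)} + C = -30 + 15684 = 15654$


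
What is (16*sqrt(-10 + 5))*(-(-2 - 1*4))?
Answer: 96*I*sqrt(5) ≈ 214.66*I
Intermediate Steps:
(16*sqrt(-10 + 5))*(-(-2 - 1*4)) = (16*sqrt(-5))*(-(-2 - 4)) = (16*(I*sqrt(5)))*(-1*(-6)) = (16*I*sqrt(5))*6 = 96*I*sqrt(5)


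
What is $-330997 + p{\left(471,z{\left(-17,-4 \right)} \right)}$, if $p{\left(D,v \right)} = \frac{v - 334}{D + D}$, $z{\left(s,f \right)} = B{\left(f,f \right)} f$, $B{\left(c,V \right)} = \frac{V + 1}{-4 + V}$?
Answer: $- \frac{623599019}{1884} \approx -3.31 \cdot 10^{5}$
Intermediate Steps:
$B{\left(c,V \right)} = \frac{1 + V}{-4 + V}$
$z{\left(s,f \right)} = \frac{f \left(1 + f\right)}{-4 + f}$ ($z{\left(s,f \right)} = \frac{1 + f}{-4 + f} f = \frac{f \left(1 + f\right)}{-4 + f}$)
$p{\left(D,v \right)} = \frac{-334 + v}{2 D}$
$-330997 + p{\left(471,z{\left(-17,-4 \right)} \right)} = -330997 + \frac{-334 - \frac{4 \left(1 - 4\right)}{-4 - 4}}{2 \cdot 471} = -330997 + \frac{1}{2} \cdot \frac{1}{471} \left(-334 - 4 \frac{1}{-8} \left(-3\right)\right) = -330997 + \frac{1}{2} \cdot \frac{1}{471} \left(-334 - \left(- \frac{1}{2}\right) \left(-3\right)\right) = -330997 + \frac{1}{2} \cdot \frac{1}{471} \left(-334 - \frac{3}{2}\right) = -330997 + \frac{1}{2} \cdot \frac{1}{471} \left(- \frac{671}{2}\right) = -330997 - \frac{671}{1884} = - \frac{623599019}{1884}$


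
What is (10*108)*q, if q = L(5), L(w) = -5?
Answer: -5400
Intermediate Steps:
q = -5
(10*108)*q = (10*108)*(-5) = 1080*(-5) = -5400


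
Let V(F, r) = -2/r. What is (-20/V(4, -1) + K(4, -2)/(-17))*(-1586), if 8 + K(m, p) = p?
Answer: 253760/17 ≈ 14927.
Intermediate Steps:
K(m, p) = -8 + p
(-20/V(4, -1) + K(4, -2)/(-17))*(-1586) = (-20/((-2/(-1))) + (-8 - 2)/(-17))*(-1586) = (-20/((-2*(-1))) - 10*(-1/17))*(-1586) = (-20/2 + 10/17)*(-1586) = (-20*½ + 10/17)*(-1586) = (-10 + 10/17)*(-1586) = -160/17*(-1586) = 253760/17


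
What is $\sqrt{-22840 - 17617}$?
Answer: $i \sqrt{40457} \approx 201.14 i$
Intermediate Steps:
$\sqrt{-22840 - 17617} = \sqrt{-40457} = i \sqrt{40457}$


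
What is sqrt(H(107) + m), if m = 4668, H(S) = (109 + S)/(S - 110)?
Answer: 2*sqrt(1149) ≈ 67.794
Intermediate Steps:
H(S) = (109 + S)/(-110 + S)
sqrt(H(107) + m) = sqrt((109 + 107)/(-110 + 107) + 4668) = sqrt(216/(-3) + 4668) = sqrt(-1/3*216 + 4668) = sqrt(-72 + 4668) = sqrt(4596) = 2*sqrt(1149)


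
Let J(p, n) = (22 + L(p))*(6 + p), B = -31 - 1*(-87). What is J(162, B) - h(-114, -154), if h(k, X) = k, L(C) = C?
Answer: 31026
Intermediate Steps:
B = 56 (B = -31 + 87 = 56)
J(p, n) = (6 + p)*(22 + p) (J(p, n) = (22 + p)*(6 + p) = (6 + p)*(22 + p))
J(162, B) - h(-114, -154) = (132 + 162**2 + 28*162) - 1*(-114) = (132 + 26244 + 4536) + 114 = 30912 + 114 = 31026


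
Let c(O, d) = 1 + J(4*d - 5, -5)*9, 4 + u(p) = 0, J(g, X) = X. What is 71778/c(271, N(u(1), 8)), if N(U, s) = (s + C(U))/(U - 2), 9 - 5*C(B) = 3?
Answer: -35889/22 ≈ -1631.3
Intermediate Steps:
u(p) = -4 (u(p) = -4 + 0 = -4)
C(B) = 6/5 (C(B) = 9/5 - ⅕*3 = 9/5 - ⅗ = 6/5)
N(U, s) = (6/5 + s)/(-2 + U) (N(U, s) = (s + 6/5)/(U - 2) = (6/5 + s)/(-2 + U))
c(O, d) = -44 (c(O, d) = 1 - 5*9 = 1 - 45 = -44)
71778/c(271, N(u(1), 8)) = 71778/(-44) = 71778*(-1/44) = -35889/22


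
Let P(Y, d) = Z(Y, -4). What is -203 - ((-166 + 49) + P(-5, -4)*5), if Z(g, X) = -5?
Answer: -61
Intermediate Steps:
P(Y, d) = -5
-203 - ((-166 + 49) + P(-5, -4)*5) = -203 - ((-166 + 49) - 5*5) = -203 - (-117 - 25) = -203 - 1*(-142) = -203 + 142 = -61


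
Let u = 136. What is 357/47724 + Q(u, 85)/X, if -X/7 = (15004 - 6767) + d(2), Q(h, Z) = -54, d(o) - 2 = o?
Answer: 62795/7460852 ≈ 0.0084166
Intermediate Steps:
d(o) = 2 + o
X = -57687 (X = -7*((15004 - 6767) + (2 + 2)) = -7*(8237 + 4) = -7*8241 = -57687)
357/47724 + Q(u, 85)/X = 357/47724 - 54/(-57687) = 357*(1/47724) - 54*(-1/57687) = 119/15908 + 18/19229 = 62795/7460852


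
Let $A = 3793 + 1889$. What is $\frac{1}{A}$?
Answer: $\frac{1}{5682} \approx 0.00017599$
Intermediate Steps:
$A = 5682$
$\frac{1}{A} = \frac{1}{5682}$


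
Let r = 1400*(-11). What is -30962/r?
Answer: 15481/7700 ≈ 2.0105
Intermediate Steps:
r = -15400
-30962/r = -30962/(-15400) = -30962*(-1/15400) = 15481/7700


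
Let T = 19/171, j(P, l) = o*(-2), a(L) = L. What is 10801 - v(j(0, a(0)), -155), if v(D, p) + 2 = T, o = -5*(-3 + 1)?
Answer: 97226/9 ≈ 10803.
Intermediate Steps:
o = 10 (o = -5*(-2) = 10)
j(P, l) = -20 (j(P, l) = 10*(-2) = -20)
T = ⅑ (T = 19*(1/171) = ⅑ ≈ 0.11111)
v(D, p) = -17/9 (v(D, p) = -2 + ⅑ = -17/9)
10801 - v(j(0, a(0)), -155) = 10801 - 1*(-17/9) = 10801 + 17/9 = 97226/9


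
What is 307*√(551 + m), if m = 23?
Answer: 307*√574 ≈ 7355.2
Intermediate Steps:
307*√(551 + m) = 307*√(551 + 23) = 307*√574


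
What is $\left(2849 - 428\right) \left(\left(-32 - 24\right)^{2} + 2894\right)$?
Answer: $14598630$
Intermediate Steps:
$\left(2849 - 428\right) \left(\left(-32 - 24\right)^{2} + 2894\right) = 2421 \left(\left(-56\right)^{2} + 2894\right) = 2421 \left(3136 + 2894\right) = 2421 \cdot 6030 = 14598630$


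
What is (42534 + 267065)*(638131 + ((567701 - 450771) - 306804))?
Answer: 138779918943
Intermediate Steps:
(42534 + 267065)*(638131 + ((567701 - 450771) - 306804)) = 309599*(638131 + (116930 - 306804)) = 309599*(638131 - 189874) = 309599*448257 = 138779918943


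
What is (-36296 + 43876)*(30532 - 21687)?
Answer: 67045100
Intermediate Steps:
(-36296 + 43876)*(30532 - 21687) = 7580*8845 = 67045100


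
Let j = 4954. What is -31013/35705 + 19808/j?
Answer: 276803119/88441285 ≈ 3.1298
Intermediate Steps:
-31013/35705 + 19808/j = -31013/35705 + 19808/4954 = -31013*1/35705 + 19808*(1/4954) = -31013/35705 + 9904/2477 = 276803119/88441285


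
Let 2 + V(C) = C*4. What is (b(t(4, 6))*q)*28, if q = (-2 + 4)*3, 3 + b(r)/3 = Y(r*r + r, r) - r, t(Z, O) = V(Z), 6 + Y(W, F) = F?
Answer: -4536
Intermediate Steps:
Y(W, F) = -6 + F
V(C) = -2 + 4*C (V(C) = -2 + C*4 = -2 + 4*C)
t(Z, O) = -2 + 4*Z
b(r) = -27 (b(r) = -9 + 3*((-6 + r) - r) = -9 + 3*(-6) = -9 - 18 = -27)
q = 6 (q = 2*3 = 6)
(b(t(4, 6))*q)*28 = -27*6*28 = -162*28 = -4536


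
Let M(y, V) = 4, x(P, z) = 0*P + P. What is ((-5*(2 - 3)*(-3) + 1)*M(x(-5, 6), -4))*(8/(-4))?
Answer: 112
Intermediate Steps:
x(P, z) = P (x(P, z) = 0 + P = P)
((-5*(2 - 3)*(-3) + 1)*M(x(-5, 6), -4))*(8/(-4)) = ((-5*(2 - 3)*(-3) + 1)*4)*(8/(-4)) = ((-5*(-1)*(-3) + 1)*4)*(8*(-¼)) = ((5*(-3) + 1)*4)*(-2) = ((-15 + 1)*4)*(-2) = -14*4*(-2) = -56*(-2) = 112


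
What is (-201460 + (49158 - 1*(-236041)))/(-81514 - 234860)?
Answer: -27913/105458 ≈ -0.26468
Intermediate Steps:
(-201460 + (49158 - 1*(-236041)))/(-81514 - 234860) = (-201460 + (49158 + 236041))/(-316374) = (-201460 + 285199)*(-1/316374) = 83739*(-1/316374) = -27913/105458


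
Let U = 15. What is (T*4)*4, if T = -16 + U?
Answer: -16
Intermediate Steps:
T = -1 (T = -16 + 15 = -1)
(T*4)*4 = -1*4*4 = -4*4 = -16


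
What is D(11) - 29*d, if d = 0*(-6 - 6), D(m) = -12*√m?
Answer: -12*√11 ≈ -39.799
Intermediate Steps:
d = 0 (d = 0*(-12) = 0)
D(11) - 29*d = -12*√11 - 29*0 = -12*√11 + 0 = -12*√11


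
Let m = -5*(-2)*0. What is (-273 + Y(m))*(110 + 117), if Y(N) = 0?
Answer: -61971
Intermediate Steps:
m = 0 (m = 10*0 = 0)
(-273 + Y(m))*(110 + 117) = (-273 + 0)*(110 + 117) = -273*227 = -61971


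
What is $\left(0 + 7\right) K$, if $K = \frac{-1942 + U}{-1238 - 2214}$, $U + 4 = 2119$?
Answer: $- \frac{1211}{3452} \approx -0.35081$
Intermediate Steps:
$U = 2115$ ($U = -4 + 2119 = 2115$)
$K = - \frac{173}{3452}$ ($K = \frac{-1942 + 2115}{-1238 - 2214} = \frac{173}{-3452} = 173 \left(- \frac{1}{3452}\right) = - \frac{173}{3452} \approx -0.050116$)
$\left(0 + 7\right) K = \left(0 + 7\right) \left(- \frac{173}{3452}\right) = 7 \left(- \frac{173}{3452}\right) = - \frac{1211}{3452}$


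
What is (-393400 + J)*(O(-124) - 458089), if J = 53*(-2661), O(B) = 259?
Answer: 244679460390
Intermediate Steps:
J = -141033
(-393400 + J)*(O(-124) - 458089) = (-393400 - 141033)*(259 - 458089) = -534433*(-457830) = 244679460390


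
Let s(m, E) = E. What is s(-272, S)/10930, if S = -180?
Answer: -18/1093 ≈ -0.016468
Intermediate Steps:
s(-272, S)/10930 = -180/10930 = -180*1/10930 = -18/1093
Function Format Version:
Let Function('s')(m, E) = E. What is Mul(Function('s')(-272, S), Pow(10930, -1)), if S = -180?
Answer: Rational(-18, 1093) ≈ -0.016468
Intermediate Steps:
Mul(Function('s')(-272, S), Pow(10930, -1)) = Mul(-180, Pow(10930, -1)) = Mul(-180, Rational(1, 10930)) = Rational(-18, 1093)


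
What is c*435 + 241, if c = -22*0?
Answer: 241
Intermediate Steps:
c = 0
c*435 + 241 = 0*435 + 241 = 0 + 241 = 241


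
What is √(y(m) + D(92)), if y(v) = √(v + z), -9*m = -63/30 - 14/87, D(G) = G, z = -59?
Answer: √(69634800 + 290*I*√400202610)/870 ≈ 9.6 + 0.39921*I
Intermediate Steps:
m = 1967/7830 (m = -(-63/30 - 14/87)/9 = -(-63*1/30 - 14*1/87)/9 = -(-21/10 - 14/87)/9 = -⅑*(-1967/870) = 1967/7830 ≈ 0.25121)
y(v) = √(-59 + v) (y(v) = √(v - 59) = √(-59 + v))
√(y(m) + D(92)) = √(√(-59 + 1967/7830) + 92) = √(√(-460003/7830) + 92) = √(I*√400202610/2610 + 92) = √(92 + I*√400202610/2610)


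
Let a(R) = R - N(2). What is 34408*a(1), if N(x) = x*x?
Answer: -103224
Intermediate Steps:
N(x) = x²
a(R) = -4 + R (a(R) = R - 1*2² = R - 1*4 = R - 4 = -4 + R)
34408*a(1) = 34408*(-4 + 1) = 34408*(-3) = -103224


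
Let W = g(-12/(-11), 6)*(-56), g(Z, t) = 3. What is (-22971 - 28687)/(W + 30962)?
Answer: -25829/15397 ≈ -1.6775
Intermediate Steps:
W = -168 (W = 3*(-56) = -168)
(-22971 - 28687)/(W + 30962) = (-22971 - 28687)/(-168 + 30962) = -51658/30794 = -51658*1/30794 = -25829/15397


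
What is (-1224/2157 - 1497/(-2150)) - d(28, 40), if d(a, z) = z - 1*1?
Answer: -60089007/1545850 ≈ -38.871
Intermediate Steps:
d(a, z) = -1 + z (d(a, z) = z - 1 = -1 + z)
(-1224/2157 - 1497/(-2150)) - d(28, 40) = (-1224/2157 - 1497/(-2150)) - (-1 + 40) = (-1224*1/2157 - 1497*(-1/2150)) - 1*39 = (-408/719 + 1497/2150) - 39 = 199143/1545850 - 39 = -60089007/1545850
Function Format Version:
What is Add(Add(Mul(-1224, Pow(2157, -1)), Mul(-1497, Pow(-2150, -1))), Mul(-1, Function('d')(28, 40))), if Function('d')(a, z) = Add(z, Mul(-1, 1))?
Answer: Rational(-60089007, 1545850) ≈ -38.871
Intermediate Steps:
Function('d')(a, z) = Add(-1, z) (Function('d')(a, z) = Add(z, -1) = Add(-1, z))
Add(Add(Mul(-1224, Pow(2157, -1)), Mul(-1497, Pow(-2150, -1))), Mul(-1, Function('d')(28, 40))) = Add(Add(Mul(-1224, Pow(2157, -1)), Mul(-1497, Pow(-2150, -1))), Mul(-1, Add(-1, 40))) = Add(Add(Mul(-1224, Rational(1, 2157)), Mul(-1497, Rational(-1, 2150))), Mul(-1, 39)) = Add(Add(Rational(-408, 719), Rational(1497, 2150)), -39) = Add(Rational(199143, 1545850), -39) = Rational(-60089007, 1545850)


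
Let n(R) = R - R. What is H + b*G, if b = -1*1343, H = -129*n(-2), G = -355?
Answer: 476765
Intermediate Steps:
n(R) = 0
H = 0 (H = -129*0 = 0)
b = -1343
H + b*G = 0 - 1343*(-355) = 0 + 476765 = 476765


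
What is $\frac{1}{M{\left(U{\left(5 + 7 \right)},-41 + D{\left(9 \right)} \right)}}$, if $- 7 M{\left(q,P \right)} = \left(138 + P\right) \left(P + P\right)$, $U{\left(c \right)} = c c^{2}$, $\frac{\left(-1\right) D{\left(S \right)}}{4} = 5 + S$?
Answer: $\frac{7}{7954} \approx 0.00088006$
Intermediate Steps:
$D{\left(S \right)} = -20 - 4 S$ ($D{\left(S \right)} = - 4 \left(5 + S\right) = -20 - 4 S$)
$U{\left(c \right)} = c^{3}$
$M{\left(q,P \right)} = - \frac{2 P \left(138 + P\right)}{7}$ ($M{\left(q,P \right)} = - \frac{\left(138 + P\right) \left(P + P\right)}{7} = - \frac{\left(138 + P\right) 2 P}{7} = - \frac{2 P \left(138 + P\right)}{7}$)
$\frac{1}{M{\left(U{\left(5 + 7 \right)},-41 + D{\left(9 \right)} \right)}} = \frac{1}{\left(- \frac{2}{7}\right) \left(-41 - 56\right) \left(138 - 97\right)} = \frac{1}{\left(- \frac{2}{7}\right) \left(-97\right) \left(138 - 97\right)} = \frac{1}{\left(- \frac{2}{7}\right) \left(-97\right) 41} = \frac{1}{\frac{7954}{7}} = \frac{7}{7954}$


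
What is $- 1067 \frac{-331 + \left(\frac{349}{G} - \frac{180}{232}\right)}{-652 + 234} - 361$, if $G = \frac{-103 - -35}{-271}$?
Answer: $\frac{175535417}{74936} \approx 2342.5$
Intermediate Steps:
$G = \frac{68}{271}$ ($G = \left(-103 + 35\right) \left(- \frac{1}{271}\right) = \left(-68\right) \left(- \frac{1}{271}\right) = \frac{68}{271} \approx 0.25092$)
$- 1067 \frac{-331 + \left(\frac{349}{G} - \frac{180}{232}\right)}{-652 + 234} - 361 = - 1067 \frac{-331 + \left(\frac{349}{\frac{68}{271}} - \frac{180}{232}\right)}{-652 + 234} - 361 = - 1067 \frac{-331 + \left(349 \cdot \frac{271}{68} - \frac{45}{58}\right)}{-418} - 361 = - 1067 \left(-331 + \left(\frac{94579}{68} - \frac{45}{58}\right)\right) \left(- \frac{1}{418}\right) - 361 = - 1067 \left(-331 + \frac{2741261}{1972}\right) \left(- \frac{1}{418}\right) - 361 = - 1067 \cdot \frac{2088529}{1972} \left(- \frac{1}{418}\right) - 361 = \left(-1067\right) \left(- \frac{2088529}{824296}\right) - 361 = \frac{202587313}{74936} - 361 = \frac{175535417}{74936}$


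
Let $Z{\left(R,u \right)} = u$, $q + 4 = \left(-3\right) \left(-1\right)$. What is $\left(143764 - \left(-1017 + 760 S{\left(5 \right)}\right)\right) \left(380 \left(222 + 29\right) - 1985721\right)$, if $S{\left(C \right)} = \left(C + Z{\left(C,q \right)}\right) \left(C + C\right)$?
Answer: $-216219093921$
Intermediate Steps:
$q = -1$ ($q = -4 - -3 = -4 + 3 = -1$)
$S{\left(C \right)} = 2 C \left(-1 + C\right)$ ($S{\left(C \right)} = \left(C - 1\right) \left(C + C\right) = \left(-1 + C\right) 2 C = 2 C \left(-1 + C\right)$)
$\left(143764 - \left(-1017 + 760 S{\left(5 \right)}\right)\right) \left(380 \left(222 + 29\right) - 1985721\right) = \left(143764 + \left(1017 - 760 \cdot 2 \cdot 5 \left(-1 + 5\right)\right)\right) \left(380 \left(222 + 29\right) - 1985721\right) = \left(143764 + \left(1017 - 760 \cdot 2 \cdot 5 \cdot 4\right)\right) \left(380 \cdot 251 - 1985721\right) = \left(143764 + \left(1017 - 30400\right)\right) \left(95380 - 1985721\right) = \left(143764 + \left(1017 - 30400\right)\right) \left(-1890341\right) = \left(143764 - 29383\right) \left(-1890341\right) = 114381 \left(-1890341\right) = -216219093921$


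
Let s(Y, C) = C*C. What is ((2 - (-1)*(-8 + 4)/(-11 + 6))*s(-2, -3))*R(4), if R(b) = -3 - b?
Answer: -882/5 ≈ -176.40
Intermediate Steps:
s(Y, C) = C²
((2 - (-1)*(-8 + 4)/(-11 + 6))*s(-2, -3))*R(4) = ((2 - (-1)*(-8 + 4)/(-11 + 6))*(-3)²)*(-3 - 1*4) = ((2 - (-1)*(-4/(-5)))*9)*(-3 - 4) = ((2 - (-1)*(-4*(-⅕)))*9)*(-7) = ((2 - (-1)*4/5)*9)*(-7) = ((2 - 1*(-⅘))*9)*(-7) = ((2 + ⅘)*9)*(-7) = ((14/5)*9)*(-7) = (126/5)*(-7) = -882/5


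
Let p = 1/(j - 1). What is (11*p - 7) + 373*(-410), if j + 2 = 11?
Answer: -1223485/8 ≈ -1.5294e+5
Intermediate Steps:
j = 9 (j = -2 + 11 = 9)
p = ⅛ (p = 1/(9 - 1) = 1/8 = ⅛ ≈ 0.12500)
(11*p - 7) + 373*(-410) = (11*(⅛) - 7) + 373*(-410) = (11/8 - 7) - 152930 = -45/8 - 152930 = -1223485/8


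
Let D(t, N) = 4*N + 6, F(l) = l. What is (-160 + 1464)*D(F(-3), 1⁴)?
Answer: 13040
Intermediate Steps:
D(t, N) = 6 + 4*N
(-160 + 1464)*D(F(-3), 1⁴) = (-160 + 1464)*(6 + 4*1⁴) = 1304*(6 + 4*1) = 1304*(6 + 4) = 1304*10 = 13040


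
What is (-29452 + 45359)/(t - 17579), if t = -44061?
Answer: -15907/61640 ≈ -0.25806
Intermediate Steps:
(-29452 + 45359)/(t - 17579) = (-29452 + 45359)/(-44061 - 17579) = 15907/(-61640) = 15907*(-1/61640) = -15907/61640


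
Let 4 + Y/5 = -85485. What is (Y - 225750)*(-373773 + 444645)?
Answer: -46293236040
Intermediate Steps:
Y = -427445 (Y = -20 + 5*(-85485) = -20 - 427425 = -427445)
(Y - 225750)*(-373773 + 444645) = (-427445 - 225750)*(-373773 + 444645) = -653195*70872 = -46293236040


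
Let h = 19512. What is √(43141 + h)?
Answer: √62653 ≈ 250.31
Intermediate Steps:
√(43141 + h) = √(43141 + 19512) = √62653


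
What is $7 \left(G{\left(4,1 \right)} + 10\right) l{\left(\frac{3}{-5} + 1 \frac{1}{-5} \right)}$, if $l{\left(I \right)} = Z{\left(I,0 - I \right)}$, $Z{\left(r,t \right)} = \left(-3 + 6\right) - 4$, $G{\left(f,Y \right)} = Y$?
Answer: $-77$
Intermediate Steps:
$Z{\left(r,t \right)} = -1$ ($Z{\left(r,t \right)} = 3 - 4 = -1$)
$l{\left(I \right)} = -1$
$7 \left(G{\left(4,1 \right)} + 10\right) l{\left(\frac{3}{-5} + 1 \frac{1}{-5} \right)} = 7 \left(1 + 10\right) \left(-1\right) = 7 \cdot 11 \left(-1\right) = 77 \left(-1\right) = -77$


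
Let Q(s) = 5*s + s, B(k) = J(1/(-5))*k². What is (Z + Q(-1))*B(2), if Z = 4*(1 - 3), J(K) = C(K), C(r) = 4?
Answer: -224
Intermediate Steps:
J(K) = 4
B(k) = 4*k²
Z = -8 (Z = 4*(-2) = -8)
Q(s) = 6*s
(Z + Q(-1))*B(2) = (-8 + 6*(-1))*(4*2²) = (-8 - 6)*(4*4) = -14*16 = -224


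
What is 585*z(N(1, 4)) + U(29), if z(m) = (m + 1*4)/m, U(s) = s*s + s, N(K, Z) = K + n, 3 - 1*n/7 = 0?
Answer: 17175/11 ≈ 1561.4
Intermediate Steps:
n = 21 (n = 21 - 7*0 = 21 + 0 = 21)
N(K, Z) = 21 + K (N(K, Z) = K + 21 = 21 + K)
U(s) = s + s**2 (U(s) = s**2 + s = s + s**2)
z(m) = (4 + m)/m (z(m) = (m + 4)/m = (4 + m)/m)
585*z(N(1, 4)) + U(29) = 585*((4 + (21 + 1))/(21 + 1)) + 29*(1 + 29) = 585*((4 + 22)/22) + 29*30 = 585*((1/22)*26) + 870 = 585*(13/11) + 870 = 7605/11 + 870 = 17175/11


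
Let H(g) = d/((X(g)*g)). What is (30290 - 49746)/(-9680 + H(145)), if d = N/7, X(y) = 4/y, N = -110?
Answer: 272384/135575 ≈ 2.0091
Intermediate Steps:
d = -110/7 ≈ -15.714
H(g) = -55/14 (H(g) = -110/(7*((4/g)*g)) = -110/7/4 = -110/7*¼ = -55/14)
(30290 - 49746)/(-9680 + H(145)) = (30290 - 49746)/(-9680 - 55/14) = -19456/(-135575/14) = -19456*(-14/135575) = 272384/135575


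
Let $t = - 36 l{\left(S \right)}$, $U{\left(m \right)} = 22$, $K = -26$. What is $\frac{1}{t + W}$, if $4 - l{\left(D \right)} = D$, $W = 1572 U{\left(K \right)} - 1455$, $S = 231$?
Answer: $\frac{1}{41301} \approx 2.4212 \cdot 10^{-5}$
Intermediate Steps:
$W = 33129$ ($W = 1572 \cdot 22 - 1455 = 34584 - 1455 = 33129$)
$l{\left(D \right)} = 4 - D$
$t = 8172$ ($t = - 36 \left(4 - 231\right) = \left(-36\right) \left(-227\right) = 8172$)
$\frac{1}{t + W} = \frac{1}{8172 + 33129} = \frac{1}{41301}$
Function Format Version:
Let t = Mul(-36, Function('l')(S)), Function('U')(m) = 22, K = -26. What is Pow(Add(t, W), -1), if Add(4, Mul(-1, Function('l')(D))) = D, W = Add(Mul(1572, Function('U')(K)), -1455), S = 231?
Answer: Rational(1, 41301) ≈ 2.4212e-5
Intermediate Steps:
W = 33129 (W = Add(Mul(1572, 22), -1455) = Add(34584, -1455) = 33129)
Function('l')(D) = Add(4, Mul(-1, D))
t = 8172 (t = Mul(-36, Add(4, Mul(-1, 231))) = Mul(-36, Add(4, -231)) = Mul(-36, -227) = 8172)
Pow(Add(t, W), -1) = Pow(Add(8172, 33129), -1) = Pow(41301, -1) = Rational(1, 41301)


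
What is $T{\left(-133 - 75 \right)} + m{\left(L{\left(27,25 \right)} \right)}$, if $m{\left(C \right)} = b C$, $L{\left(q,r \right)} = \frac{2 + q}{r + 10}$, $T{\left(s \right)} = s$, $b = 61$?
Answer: $- \frac{5511}{35} \approx -157.46$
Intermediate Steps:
$L{\left(q,r \right)} = \frac{2 + q}{10 + r}$
$m{\left(C \right)} = 61 C$
$T{\left(-133 - 75 \right)} + m{\left(L{\left(27,25 \right)} \right)} = \left(-133 - 75\right) + 61 \frac{2 + 27}{10 + 25} = -208 + 61 \cdot \frac{1}{35} \cdot 29 = -208 + 61 \cdot \frac{29}{35} = -208 + \frac{1769}{35} = - \frac{5511}{35}$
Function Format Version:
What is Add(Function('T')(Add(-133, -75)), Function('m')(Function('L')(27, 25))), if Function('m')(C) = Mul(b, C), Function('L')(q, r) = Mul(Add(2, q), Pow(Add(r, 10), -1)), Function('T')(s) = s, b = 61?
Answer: Rational(-5511, 35) ≈ -157.46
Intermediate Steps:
Function('L')(q, r) = Mul(Pow(Add(10, r), -1), Add(2, q)) (Function('L')(q, r) = Mul(Add(2, q), Pow(Add(10, r), -1)) = Mul(Pow(Add(10, r), -1), Add(2, q)))
Function('m')(C) = Mul(61, C)
Add(Function('T')(Add(-133, -75)), Function('m')(Function('L')(27, 25))) = Add(Add(-133, -75), Mul(61, Mul(Pow(Add(10, 25), -1), Add(2, 27)))) = Add(-208, Mul(61, Mul(Pow(35, -1), 29))) = Add(-208, Mul(61, Mul(Rational(1, 35), 29))) = Add(-208, Mul(61, Rational(29, 35))) = Add(-208, Rational(1769, 35)) = Rational(-5511, 35)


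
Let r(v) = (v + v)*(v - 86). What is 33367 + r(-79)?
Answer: 59437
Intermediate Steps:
r(v) = 2*v*(-86 + v) (r(v) = (2*v)*(-86 + v) = 2*v*(-86 + v))
33367 + r(-79) = 33367 + 2*(-79)*(-86 - 79) = 33367 + 2*(-79)*(-165) = 33367 + 26070 = 59437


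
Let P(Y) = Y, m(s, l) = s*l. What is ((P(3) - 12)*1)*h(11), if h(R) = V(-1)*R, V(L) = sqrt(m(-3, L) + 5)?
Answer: -198*sqrt(2) ≈ -280.01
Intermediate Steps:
m(s, l) = l*s
V(L) = sqrt(5 - 3*L) (V(L) = sqrt(L*(-3) + 5) = sqrt(-3*L + 5) = sqrt(5 - 3*L))
h(R) = 2*R*sqrt(2) (h(R) = sqrt(5 - 3*(-1))*R = sqrt(5 + 3)*R = sqrt(8)*R = (2*sqrt(2))*R = 2*R*sqrt(2))
((P(3) - 12)*1)*h(11) = ((3 - 12)*1)*(2*11*sqrt(2)) = (-9*1)*(22*sqrt(2)) = -198*sqrt(2)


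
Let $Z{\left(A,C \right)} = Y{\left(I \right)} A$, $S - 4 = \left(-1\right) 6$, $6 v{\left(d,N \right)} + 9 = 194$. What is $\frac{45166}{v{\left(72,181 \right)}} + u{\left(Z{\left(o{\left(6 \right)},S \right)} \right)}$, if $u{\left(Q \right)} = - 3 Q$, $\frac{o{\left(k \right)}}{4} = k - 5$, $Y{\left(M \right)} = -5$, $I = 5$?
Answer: $\frac{282096}{185} \approx 1524.8$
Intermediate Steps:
$v{\left(d,N \right)} = \frac{185}{6}$ ($v{\left(d,N \right)} = - \frac{3}{2} + \frac{1}{6} \cdot 194 = - \frac{3}{2} + \frac{97}{3} = \frac{185}{6}$)
$o{\left(k \right)} = -20 + 4 k$ ($o{\left(k \right)} = 4 \left(k - 5\right) = 4 \left(-5 + k\right) = -20 + 4 k$)
$S = -2$ ($S = 4 - 6 = -2$)
$Z{\left(A,C \right)} = - 5 A$
$\frac{45166}{v{\left(72,181 \right)}} + u{\left(Z{\left(o{\left(6 \right)},S \right)} \right)} = \frac{45166}{\frac{185}{6}} - 3 \left(- 5 \left(-20 + 4 \cdot 6\right)\right) = 45166 \cdot \frac{6}{185} - 3 \left(- 5 \left(-20 + 24\right)\right) = \frac{270996}{185} - 3 \left(\left(-5\right) 4\right) = \frac{270996}{185} - -60 = \frac{270996}{185} + 60 = \frac{282096}{185}$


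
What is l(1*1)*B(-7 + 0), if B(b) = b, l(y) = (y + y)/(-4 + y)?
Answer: 14/3 ≈ 4.6667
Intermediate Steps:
l(y) = 2*y/(-4 + y) (l(y) = (2*y)/(-4 + y) = 2*y/(-4 + y))
l(1*1)*B(-7 + 0) = (2*(1*1)/(-4 + 1*1))*(-7 + 0) = (2*1/(-4 + 1))*(-7) = (2*1/(-3))*(-7) = (2*1*(-⅓))*(-7) = -⅔*(-7) = 14/3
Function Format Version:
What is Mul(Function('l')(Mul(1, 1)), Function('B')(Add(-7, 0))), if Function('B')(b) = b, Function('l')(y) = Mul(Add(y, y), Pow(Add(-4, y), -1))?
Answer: Rational(14, 3) ≈ 4.6667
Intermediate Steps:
Function('l')(y) = Mul(2, y, Pow(Add(-4, y), -1)) (Function('l')(y) = Mul(Mul(2, y), Pow(Add(-4, y), -1)) = Mul(2, y, Pow(Add(-4, y), -1)))
Mul(Function('l')(Mul(1, 1)), Function('B')(Add(-7, 0))) = Mul(Mul(2, Mul(1, 1), Pow(Add(-4, Mul(1, 1)), -1)), Add(-7, 0)) = Mul(Mul(2, 1, Pow(Add(-4, 1), -1)), -7) = Mul(Mul(2, 1, Pow(-3, -1)), -7) = Mul(Mul(2, 1, Rational(-1, 3)), -7) = Mul(Rational(-2, 3), -7) = Rational(14, 3)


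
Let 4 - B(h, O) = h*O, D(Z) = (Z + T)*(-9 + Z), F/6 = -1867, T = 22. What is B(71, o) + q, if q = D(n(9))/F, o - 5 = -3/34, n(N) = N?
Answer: -11721/34 ≈ -344.74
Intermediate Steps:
F = -11202 (F = 6*(-1867) = -11202)
o = 167/34 (o = 5 - 3/34 = 167/34 ≈ 4.9118)
D(Z) = (-9 + Z)*(22 + Z) (D(Z) = (Z + 22)*(-9 + Z) = (22 + Z)*(-9 + Z) = (-9 + Z)*(22 + Z))
B(h, O) = 4 - O*h (B(h, O) = 4 - h*O = 4 - O*h)
q = 0 (q = (-198 + 9**2 + 13*9)/(-11202) = (-198 + 81 + 117)*(-1/11202) = 0*(-1/11202) = 0)
B(71, o) + q = (4 - 1*167/34*71) + 0 = (4 - 11857/34) + 0 = -11721/34 + 0 = -11721/34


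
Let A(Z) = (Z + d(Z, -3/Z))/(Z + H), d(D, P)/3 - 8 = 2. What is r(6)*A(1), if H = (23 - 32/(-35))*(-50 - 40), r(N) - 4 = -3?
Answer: -217/15059 ≈ -0.014410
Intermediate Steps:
d(D, P) = 30 (d(D, P) = 24 + 3*2 = 24 + 6 = 30)
r(N) = 1 (r(N) = 4 - 3 = 1)
H = -15066/7 (H = (23 - 32*(-1/35))*(-90) = (23 + 32/35)*(-90) = (837/35)*(-90) = -15066/7 ≈ -2152.3)
A(Z) = (30 + Z)/(-15066/7 + Z) (A(Z) = (Z + 30)/(Z - 15066/7) = (30 + Z)/(-15066/7 + Z))
r(6)*A(1) = 1*(7*(30 + 1)/(-15066 + 7*1)) = 1*(7*31/(-15066 + 7)) = 1*(7*31/(-15059)) = 1*(7*(-1/15059)*31) = 1*(-217/15059) = -217/15059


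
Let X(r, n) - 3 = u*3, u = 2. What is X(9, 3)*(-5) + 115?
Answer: 70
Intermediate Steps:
X(r, n) = 9 (X(r, n) = 3 + 2*3 = 3 + 6 = 9)
X(9, 3)*(-5) + 115 = 9*(-5) + 115 = -45 + 115 = 70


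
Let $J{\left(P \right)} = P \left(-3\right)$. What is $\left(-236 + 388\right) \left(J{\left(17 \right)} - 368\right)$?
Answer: $-63688$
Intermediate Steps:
$J{\left(P \right)} = - 3 P$
$\left(-236 + 388\right) \left(J{\left(17 \right)} - 368\right) = \left(-236 + 388\right) \left(\left(-3\right) 17 - 368\right) = 152 \left(-51 - 368\right) = 152 \left(-419\right) = -63688$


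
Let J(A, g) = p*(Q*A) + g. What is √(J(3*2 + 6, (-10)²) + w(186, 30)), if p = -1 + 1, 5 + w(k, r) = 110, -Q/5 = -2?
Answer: √205 ≈ 14.318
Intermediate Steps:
Q = 10 (Q = -5*(-2) = 10)
w(k, r) = 105 (w(k, r) = -5 + 110 = 105)
p = 0
J(A, g) = g (J(A, g) = 0*(10*A) + g = 0 + g = g)
√(J(3*2 + 6, (-10)²) + w(186, 30)) = √((-10)² + 105) = √(100 + 105) = √205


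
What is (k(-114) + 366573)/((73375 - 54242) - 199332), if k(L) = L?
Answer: -366459/180199 ≈ -2.0336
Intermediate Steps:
(k(-114) + 366573)/((73375 - 54242) - 199332) = (-114 + 366573)/((73375 - 54242) - 199332) = 366459/(19133 - 199332) = 366459/(-180199) = 366459*(-1/180199) = -366459/180199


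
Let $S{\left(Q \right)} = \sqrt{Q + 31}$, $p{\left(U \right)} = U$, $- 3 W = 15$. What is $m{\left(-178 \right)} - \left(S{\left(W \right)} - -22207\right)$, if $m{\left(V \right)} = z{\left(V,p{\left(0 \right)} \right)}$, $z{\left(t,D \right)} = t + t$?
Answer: $-22563 - \sqrt{26} \approx -22568.0$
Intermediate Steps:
$W = -5$ ($W = \left(- \frac{1}{3}\right) 15 = -5$)
$S{\left(Q \right)} = \sqrt{31 + Q}$
$z{\left(t,D \right)} = 2 t$
$m{\left(V \right)} = 2 V$
$m{\left(-178 \right)} - \left(S{\left(W \right)} - -22207\right) = 2 \left(-178\right) - \left(\sqrt{31 - 5} - -22207\right) = -356 - \left(\sqrt{26} + 22207\right) = -356 - \left(22207 + \sqrt{26}\right) = -22563 - \sqrt{26}$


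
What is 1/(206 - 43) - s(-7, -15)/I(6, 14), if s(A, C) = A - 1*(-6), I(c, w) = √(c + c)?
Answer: 1/163 + √3/6 ≈ 0.29481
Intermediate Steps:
I(c, w) = √2*√c (I(c, w) = √(2*c) = √2*√c)
s(A, C) = 6 + A (s(A, C) = A + 6 = 6 + A)
1/(206 - 43) - s(-7, -15)/I(6, 14) = 1/(206 - 43) - (6 - 7)/(√2*√6) = 1/163 - (-1)/(2*√3) = 1/163 - (-1)*√3/6 = 1/163 + √3/6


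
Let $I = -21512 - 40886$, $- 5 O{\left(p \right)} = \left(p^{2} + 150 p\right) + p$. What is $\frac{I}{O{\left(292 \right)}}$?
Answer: $\frac{155995}{64678} \approx 2.4119$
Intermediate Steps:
$O{\left(p \right)} = - \frac{151 p}{5} - \frac{p^{2}}{5}$ ($O{\left(p \right)} = - \frac{\left(p^{2} + 150 p\right) + p}{5} = - \frac{p^{2} + 151 p}{5} = - \frac{151 p}{5} - \frac{p^{2}}{5}$)
$I = -62398$
$\frac{I}{O{\left(292 \right)}} = - \frac{62398}{\left(- \frac{1}{5}\right) 292 \left(151 + 292\right)} = - \frac{62398}{\left(- \frac{1}{5}\right) 292 \cdot 443} = - \frac{62398}{- \frac{129356}{5}} = \left(-62398\right) \left(- \frac{5}{129356}\right) = \frac{155995}{64678}$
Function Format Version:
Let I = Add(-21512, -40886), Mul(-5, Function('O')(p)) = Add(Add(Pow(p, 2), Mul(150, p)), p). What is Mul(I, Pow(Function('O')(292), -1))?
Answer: Rational(155995, 64678) ≈ 2.4119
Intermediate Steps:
Function('O')(p) = Add(Mul(Rational(-151, 5), p), Mul(Rational(-1, 5), Pow(p, 2))) (Function('O')(p) = Mul(Rational(-1, 5), Add(Add(Pow(p, 2), Mul(150, p)), p)) = Mul(Rational(-1, 5), Add(Pow(p, 2), Mul(151, p))) = Add(Mul(Rational(-151, 5), p), Mul(Rational(-1, 5), Pow(p, 2))))
I = -62398
Mul(I, Pow(Function('O')(292), -1)) = Mul(-62398, Pow(Mul(Rational(-1, 5), 292, Add(151, 292)), -1)) = Mul(-62398, Pow(Mul(Rational(-1, 5), 292, 443), -1)) = Mul(-62398, Pow(Rational(-129356, 5), -1)) = Mul(-62398, Rational(-5, 129356)) = Rational(155995, 64678)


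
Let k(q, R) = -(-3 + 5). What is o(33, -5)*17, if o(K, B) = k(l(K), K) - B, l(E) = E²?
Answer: 51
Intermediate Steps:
k(q, R) = -2 (k(q, R) = -1*2 = -2)
o(K, B) = -2 - B
o(33, -5)*17 = (-2 - 1*(-5))*17 = (-2 + 5)*17 = 3*17 = 51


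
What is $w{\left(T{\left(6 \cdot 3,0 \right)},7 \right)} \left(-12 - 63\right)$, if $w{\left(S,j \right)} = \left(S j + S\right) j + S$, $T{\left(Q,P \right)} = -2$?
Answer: $8550$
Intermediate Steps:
$w{\left(S,j \right)} = S + j \left(S + S j\right)$ ($w{\left(S,j \right)} = \left(S + S j\right) j + S = j \left(S + S j\right) + S = S + j \left(S + S j\right)$)
$w{\left(T{\left(6 \cdot 3,0 \right)},7 \right)} \left(-12 - 63\right) = - 2 \left(1 + 7 + 7^{2}\right) \left(-12 - 63\right) = - 2 \left(1 + 7 + 49\right) \left(-75\right) = \left(-2\right) 57 \left(-75\right) = \left(-114\right) \left(-75\right) = 8550$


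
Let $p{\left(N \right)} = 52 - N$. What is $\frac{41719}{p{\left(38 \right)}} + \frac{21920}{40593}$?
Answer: $\frac{241972321}{81186} \approx 2980.5$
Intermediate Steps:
$\frac{41719}{p{\left(38 \right)}} + \frac{21920}{40593} = \frac{41719}{52 - 38} + \frac{21920}{40593} = \frac{41719}{52 - 38} + 21920 \cdot \frac{1}{40593} = \frac{41719}{14} + \frac{21920}{40593} = \frac{241972321}{81186}$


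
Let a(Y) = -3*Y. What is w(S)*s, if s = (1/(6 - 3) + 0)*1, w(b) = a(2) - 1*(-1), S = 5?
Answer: -5/3 ≈ -1.6667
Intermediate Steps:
w(b) = -5 (w(b) = -3*2 - 1*(-1) = -6 + 1 = -5)
s = 1/3 (s = (1/3 + 0)*1 = (1/3)*1 = 1/3 ≈ 0.33333)
w(S)*s = -5*1/3 = -5/3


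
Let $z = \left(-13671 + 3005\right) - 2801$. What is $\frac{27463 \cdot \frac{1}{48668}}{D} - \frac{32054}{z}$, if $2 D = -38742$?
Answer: $\frac{3357607670499}{1410664999964} \approx 2.3802$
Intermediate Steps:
$D = -19371$ ($D = \frac{1}{2} \left(-38742\right) = -19371$)
$z = -13467$ ($z = -10666 - 2801 = -13467$)
$\frac{27463 \cdot \frac{1}{48668}}{D} - \frac{32054}{z} = \frac{27463 \cdot \frac{1}{48668}}{-19371} - \frac{32054}{-13467} = 27463 \cdot \frac{1}{48668} \left(- \frac{1}{19371}\right) - - \frac{32054}{13467} = \frac{27463}{48668} \left(- \frac{1}{19371}\right) + \frac{32054}{13467} = - \frac{27463}{942747828} + \frac{32054}{13467} = \frac{3357607670499}{1410664999964}$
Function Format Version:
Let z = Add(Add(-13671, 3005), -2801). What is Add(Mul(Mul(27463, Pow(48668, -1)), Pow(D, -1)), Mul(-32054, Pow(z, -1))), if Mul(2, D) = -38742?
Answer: Rational(3357607670499, 1410664999964) ≈ 2.3802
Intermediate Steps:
D = -19371 (D = Mul(Rational(1, 2), -38742) = -19371)
z = -13467 (z = Add(-10666, -2801) = -13467)
Add(Mul(Mul(27463, Pow(48668, -1)), Pow(D, -1)), Mul(-32054, Pow(z, -1))) = Add(Mul(Mul(27463, Pow(48668, -1)), Pow(-19371, -1)), Mul(-32054, Pow(-13467, -1))) = Add(Mul(Mul(27463, Rational(1, 48668)), Rational(-1, 19371)), Mul(-32054, Rational(-1, 13467))) = Add(Mul(Rational(27463, 48668), Rational(-1, 19371)), Rational(32054, 13467)) = Add(Rational(-27463, 942747828), Rational(32054, 13467)) = Rational(3357607670499, 1410664999964)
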